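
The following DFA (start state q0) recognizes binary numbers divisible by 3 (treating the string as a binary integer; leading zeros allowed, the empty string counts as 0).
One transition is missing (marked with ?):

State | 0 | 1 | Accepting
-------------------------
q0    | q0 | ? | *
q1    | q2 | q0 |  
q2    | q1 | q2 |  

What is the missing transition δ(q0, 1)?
q1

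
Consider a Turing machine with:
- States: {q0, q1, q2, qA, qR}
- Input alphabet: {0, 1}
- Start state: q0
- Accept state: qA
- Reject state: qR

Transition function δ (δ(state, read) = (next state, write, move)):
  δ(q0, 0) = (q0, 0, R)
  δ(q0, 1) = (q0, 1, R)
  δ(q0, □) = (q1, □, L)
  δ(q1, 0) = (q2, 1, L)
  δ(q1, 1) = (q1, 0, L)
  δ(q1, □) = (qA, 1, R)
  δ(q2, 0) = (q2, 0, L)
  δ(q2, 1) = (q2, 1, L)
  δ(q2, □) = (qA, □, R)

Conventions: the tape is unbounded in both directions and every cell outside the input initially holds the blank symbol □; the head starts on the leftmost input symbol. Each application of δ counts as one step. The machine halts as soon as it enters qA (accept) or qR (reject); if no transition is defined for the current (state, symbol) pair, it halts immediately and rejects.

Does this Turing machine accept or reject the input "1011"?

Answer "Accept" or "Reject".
Step 0: [q0]1011 (head at position 0)
Step 1: δ(q0, 1) = (q0, 1, R)  ⊢  1[q0]011 (head at position 1)
Step 2: δ(q0, 0) = (q0, 0, R)  ⊢  10[q0]11 (head at position 2)
Step 3: δ(q0, 1) = (q0, 1, R)  ⊢  101[q0]1 (head at position 3)
Step 4: δ(q0, 1) = (q0, 1, R)  ⊢  1011[q0]□ (head at position 4)
Step 5: δ(q0, □) = (q1, □, L)  ⊢  101[q1]1□ (head at position 3)
Step 6: δ(q1, 1) = (q1, 0, L)  ⊢  10[q1]10□ (head at position 2)
Step 7: δ(q1, 1) = (q1, 0, L)  ⊢  1[q1]000□ (head at position 1)
Step 8: δ(q1, 0) = (q2, 1, L)  ⊢  [q2]1100□ (head at position 0)
Step 9: δ(q2, 1) = (q2, 1, L)  ⊢  [q2]□1100□ (head at position -1)
Step 10: δ(q2, □) = (qA, □, R)  ⊢  □[qA]1100□ (head at position 0)
The machine is in qA, so it halts and accepts.

Final answer: Accept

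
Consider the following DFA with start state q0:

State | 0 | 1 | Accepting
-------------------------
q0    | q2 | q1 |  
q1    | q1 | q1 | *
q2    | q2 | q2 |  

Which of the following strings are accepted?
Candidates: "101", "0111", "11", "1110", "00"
"101": q0 → q1 → q1 → q1; q1 is accepting → accepted
"0111": q0 → q2 → q2 → q2 → q2; q2 is not accepting → rejected
"11": q0 → q1 → q1; q1 is accepting → accepted
"1110": q0 → q1 → q1 → q1 → q1; q1 is accepting → accepted
"00": q0 → q2 → q2; q2 is not accepting → rejected

Final answer: "101", "11", "1110"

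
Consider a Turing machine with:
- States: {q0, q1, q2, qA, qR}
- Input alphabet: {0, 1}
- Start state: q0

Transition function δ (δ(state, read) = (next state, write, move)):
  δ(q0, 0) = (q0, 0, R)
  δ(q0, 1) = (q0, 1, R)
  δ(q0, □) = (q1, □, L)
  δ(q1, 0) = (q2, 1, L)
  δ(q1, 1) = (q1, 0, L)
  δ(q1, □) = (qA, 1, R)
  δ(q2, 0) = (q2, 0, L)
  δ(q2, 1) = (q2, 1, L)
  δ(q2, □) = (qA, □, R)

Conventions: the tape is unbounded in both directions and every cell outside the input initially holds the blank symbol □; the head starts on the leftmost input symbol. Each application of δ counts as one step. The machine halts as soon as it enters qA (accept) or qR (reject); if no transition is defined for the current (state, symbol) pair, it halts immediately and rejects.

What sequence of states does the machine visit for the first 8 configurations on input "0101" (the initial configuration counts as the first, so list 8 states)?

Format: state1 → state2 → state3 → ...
Step 0: [q0]0101 (head at position 0)
Step 1: δ(q0, 0) = (q0, 0, R)  ⊢  0[q0]101 (head at position 1)
Step 2: δ(q0, 1) = (q0, 1, R)  ⊢  01[q0]01 (head at position 2)
Step 3: δ(q0, 0) = (q0, 0, R)  ⊢  010[q0]1 (head at position 3)
Step 4: δ(q0, 1) = (q0, 1, R)  ⊢  0101[q0]□ (head at position 4)
Step 5: δ(q0, □) = (q1, □, L)  ⊢  010[q1]1□ (head at position 3)
Step 6: δ(q1, 1) = (q1, 0, L)  ⊢  01[q1]00□ (head at position 2)
Step 7: δ(q1, 0) = (q2, 1, L)  ⊢  0[q2]110□ (head at position 1)
Reading off the states of these 8 configurations: q0 → q0 → q0 → q0 → q0 → q1 → q1 → q2

Final answer: q0 → q0 → q0 → q0 → q0 → q1 → q1 → q2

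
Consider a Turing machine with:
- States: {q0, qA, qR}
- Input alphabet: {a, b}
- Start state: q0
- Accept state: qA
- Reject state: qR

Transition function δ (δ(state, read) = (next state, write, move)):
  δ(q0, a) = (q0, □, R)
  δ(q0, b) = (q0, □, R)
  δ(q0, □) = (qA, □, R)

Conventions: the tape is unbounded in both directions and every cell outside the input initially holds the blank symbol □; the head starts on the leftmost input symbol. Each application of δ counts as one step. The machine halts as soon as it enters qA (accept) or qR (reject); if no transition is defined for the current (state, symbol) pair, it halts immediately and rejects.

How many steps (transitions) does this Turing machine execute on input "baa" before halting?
Step 0: [q0]baa (head at position 0)
Step 1: δ(q0, b) = (q0, □, R)  ⊢  □[q0]aa (head at position 1)
Step 2: δ(q0, a) = (q0, □, R)  ⊢  □□[q0]a (head at position 2)
Step 3: δ(q0, a) = (q0, □, R)  ⊢  □□□[q0]□ (head at position 3)
Step 4: δ(q0, □) = (qA, □, R)  ⊢  □□□□[qA]□ (head at position 4)
The machine is in qA, so it halts and accepts.
Number of transitions executed: 4.

Final answer: 4 steps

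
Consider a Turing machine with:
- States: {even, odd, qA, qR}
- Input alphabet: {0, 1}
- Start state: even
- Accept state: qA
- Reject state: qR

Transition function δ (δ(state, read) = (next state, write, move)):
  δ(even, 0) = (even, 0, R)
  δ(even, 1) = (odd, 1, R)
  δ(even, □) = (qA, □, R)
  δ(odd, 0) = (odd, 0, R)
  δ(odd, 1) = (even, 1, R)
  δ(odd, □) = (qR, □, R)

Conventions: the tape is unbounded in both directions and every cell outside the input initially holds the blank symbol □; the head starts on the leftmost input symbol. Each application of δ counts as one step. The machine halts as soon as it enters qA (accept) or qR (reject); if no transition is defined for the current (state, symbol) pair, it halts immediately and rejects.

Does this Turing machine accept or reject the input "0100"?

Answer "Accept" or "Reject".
Step 0: [even]0100 (head at position 0)
Step 1: δ(even, 0) = (even, 0, R)  ⊢  0[even]100 (head at position 1)
Step 2: δ(even, 1) = (odd, 1, R)  ⊢  01[odd]00 (head at position 2)
Step 3: δ(odd, 0) = (odd, 0, R)  ⊢  010[odd]0 (head at position 3)
Step 4: δ(odd, 0) = (odd, 0, R)  ⊢  0100[odd]□ (head at position 4)
Step 5: δ(odd, □) = (qR, □, R)  ⊢  0100□[qR]□ (head at position 5)
The machine is in qR, so it halts and rejects.

Final answer: Reject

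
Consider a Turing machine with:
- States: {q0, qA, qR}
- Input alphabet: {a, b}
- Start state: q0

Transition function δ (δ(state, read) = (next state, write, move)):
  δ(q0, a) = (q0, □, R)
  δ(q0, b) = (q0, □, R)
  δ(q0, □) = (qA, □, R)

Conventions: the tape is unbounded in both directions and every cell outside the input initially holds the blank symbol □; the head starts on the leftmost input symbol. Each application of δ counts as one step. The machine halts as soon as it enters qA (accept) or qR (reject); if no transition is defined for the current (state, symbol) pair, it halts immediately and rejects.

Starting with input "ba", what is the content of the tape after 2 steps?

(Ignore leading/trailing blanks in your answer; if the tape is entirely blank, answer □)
Step 0: [q0]ba (head at position 0)
Step 1: δ(q0, b) = (q0, □, R)  ⊢  □[q0]a (head at position 1)
Step 2: δ(q0, a) = (q0, □, R)  ⊢  □□[q0]□ (head at position 2)
Tape after 2 steps (ignoring surrounding blanks): □

Final answer: Tape: □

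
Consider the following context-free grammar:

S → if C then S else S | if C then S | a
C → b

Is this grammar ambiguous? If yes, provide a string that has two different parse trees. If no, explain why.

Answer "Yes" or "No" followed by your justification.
The 'dangling else' can attach to either if. Two leftmost derivations of  if b then if b then a else a:
  (1) S ⇒ if C then S else S ⇒ if b then S else S ⇒ if b then if C then S else S ⇒ if b then if b then S else S ⇒ if b then if b then a else S ⇒ if b then if b then a else a   (else belongs to the outer if)
  (2) S ⇒ if C then S ⇒ if b then S ⇒ if b then if C then S else S ⇒ if b then if b then S else S ⇒ if b then if b then a else S ⇒ if b then if b then a else a   (else belongs to the inner if)
Two distinct parse trees for the same string, so the grammar is ambiguous.

Final answer: Yes - the string 'if b then if b then a else a' has two distinct leftmost derivations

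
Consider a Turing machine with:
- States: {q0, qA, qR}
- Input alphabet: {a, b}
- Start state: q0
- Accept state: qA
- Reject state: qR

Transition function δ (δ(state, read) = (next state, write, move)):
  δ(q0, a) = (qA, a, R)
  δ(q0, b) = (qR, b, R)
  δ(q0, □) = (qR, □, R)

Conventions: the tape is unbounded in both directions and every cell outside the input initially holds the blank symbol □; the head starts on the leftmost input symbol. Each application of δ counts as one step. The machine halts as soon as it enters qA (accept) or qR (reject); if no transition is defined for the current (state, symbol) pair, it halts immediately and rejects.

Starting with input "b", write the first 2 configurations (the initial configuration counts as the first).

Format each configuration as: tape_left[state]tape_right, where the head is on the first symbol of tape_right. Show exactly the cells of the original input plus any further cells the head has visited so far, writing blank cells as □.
Step 0: [q0]b (head at position 0)
Step 1: δ(q0, b) = (qR, b, R)  ⊢  b[qR]□ (head at position 1)

Final answer: [q0]b ⊢ b[qR]□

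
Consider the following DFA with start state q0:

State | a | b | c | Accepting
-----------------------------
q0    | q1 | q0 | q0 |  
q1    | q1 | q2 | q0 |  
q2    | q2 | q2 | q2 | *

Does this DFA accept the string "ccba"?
Start in q0.
Read 'c': q0 → q0
Read 'c': q0 → q0
Read 'b': q0 → q0
Read 'a': q0 → q1
Final state q1 is not accepting, so the string is rejected.

Final answer: No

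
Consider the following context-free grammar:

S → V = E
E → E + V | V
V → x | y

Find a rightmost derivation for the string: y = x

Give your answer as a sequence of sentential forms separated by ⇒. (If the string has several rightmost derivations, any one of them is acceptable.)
Start with S.
Step 1: the rightmost non-terminal is S; apply S → V = E:  V = E
Step 2: the rightmost non-terminal is E; apply E → V:  V = V
Step 3: the rightmost non-terminal is V; apply V → x:  V = x
Step 4: the rightmost non-terminal is V; apply V → y:  y = x

Final answer: S ⇒ V = E ⇒ V = V ⇒ V = x ⇒ y = x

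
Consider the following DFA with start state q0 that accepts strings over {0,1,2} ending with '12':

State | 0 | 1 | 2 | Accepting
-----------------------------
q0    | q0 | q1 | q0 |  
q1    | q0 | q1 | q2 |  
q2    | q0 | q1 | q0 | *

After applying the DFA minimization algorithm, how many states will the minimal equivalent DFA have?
All 3 states are reachable from q0, so none can be removed as unreachable.
Table-filling: first mark every (accepting, non-accepting) pair as distinguishable (accepting: {q2}; non-accepting: {q0, q1}).
Round 1: (q0, q1) on '2' go to q0 and q2, already distinguishable → mark.
Every pair of states is distinguishable, so the DFA is already minimal.
Equivalence classes: {q0}, {q1}, {q2} → 3 states.

Final answer: 3 states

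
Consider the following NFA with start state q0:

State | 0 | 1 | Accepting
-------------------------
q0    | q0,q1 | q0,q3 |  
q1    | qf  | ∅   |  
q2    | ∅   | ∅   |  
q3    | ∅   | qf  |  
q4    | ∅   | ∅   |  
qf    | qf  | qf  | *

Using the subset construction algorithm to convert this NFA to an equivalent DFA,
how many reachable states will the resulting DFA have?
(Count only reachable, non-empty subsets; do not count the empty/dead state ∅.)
Start subset: {q0}
{q0}: on 0 → {q0, q1}, on 1 → {q0, q3}
{q0, q1}: on 0 → {q0, q1, qf}, on 1 → {q0, q3}
{q0, q3}: on 0 → {q0, q1}, on 1 → {q0, q3, qf}
{q0, q1, qf}: on 0 → {q0, q1, qf}, on 1 → {q0, q3, qf}
{q0, q3, qf}: on 0 → {q0, q1, qf}, on 1 → {q0, q3, qf}
Reachable non-empty subsets: {q0}, {q0, q1}, {q0, q3}, {q0, q1, qf}, {q0, q3, qf} — 5 in total.

Final answer: 5 states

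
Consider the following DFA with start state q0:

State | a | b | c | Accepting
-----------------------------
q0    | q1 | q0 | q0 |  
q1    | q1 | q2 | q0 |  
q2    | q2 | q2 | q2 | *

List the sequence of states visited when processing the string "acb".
q0 → q1 → q0 → q0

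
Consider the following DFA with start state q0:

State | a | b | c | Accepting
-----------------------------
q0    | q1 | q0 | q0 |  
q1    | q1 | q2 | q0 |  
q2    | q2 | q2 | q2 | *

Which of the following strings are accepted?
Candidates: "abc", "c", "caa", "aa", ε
"abc": q0 → q1 → q2 → q2; q2 is accepting → accepted
"c": q0 → q0; q0 is not accepting → rejected
"caa": q0 → q0 → q1 → q1; q1 is not accepting → rejected
"aa": q0 → q1 → q1; q1 is not accepting → rejected
ε: q0; q0 is not accepting → rejected

Final answer: "abc"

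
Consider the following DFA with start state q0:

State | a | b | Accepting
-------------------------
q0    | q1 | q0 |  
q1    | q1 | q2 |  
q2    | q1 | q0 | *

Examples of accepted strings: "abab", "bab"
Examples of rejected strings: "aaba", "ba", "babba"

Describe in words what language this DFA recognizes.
strings over {a,b} ending with 'ab'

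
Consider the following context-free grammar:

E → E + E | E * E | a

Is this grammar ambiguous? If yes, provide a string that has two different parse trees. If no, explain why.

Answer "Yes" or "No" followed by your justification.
Two different leftmost derivations of a + a * a:
  (1) E ⇒ E + E ⇒ a + E ⇒ a + E * E ⇒ a + a * E ⇒ a + a * a   (tree groups a + (a * a))
  (2) E ⇒ E * E ⇒ E + E * E ⇒ a + E * E ⇒ a + a * E ⇒ a + a * a   (tree groups (a + a) * a)
Two distinct leftmost derivations = two distinct parse trees, so the grammar is ambiguous.

Final answer: Yes - the string 'a + a * a' has two distinct leftmost derivations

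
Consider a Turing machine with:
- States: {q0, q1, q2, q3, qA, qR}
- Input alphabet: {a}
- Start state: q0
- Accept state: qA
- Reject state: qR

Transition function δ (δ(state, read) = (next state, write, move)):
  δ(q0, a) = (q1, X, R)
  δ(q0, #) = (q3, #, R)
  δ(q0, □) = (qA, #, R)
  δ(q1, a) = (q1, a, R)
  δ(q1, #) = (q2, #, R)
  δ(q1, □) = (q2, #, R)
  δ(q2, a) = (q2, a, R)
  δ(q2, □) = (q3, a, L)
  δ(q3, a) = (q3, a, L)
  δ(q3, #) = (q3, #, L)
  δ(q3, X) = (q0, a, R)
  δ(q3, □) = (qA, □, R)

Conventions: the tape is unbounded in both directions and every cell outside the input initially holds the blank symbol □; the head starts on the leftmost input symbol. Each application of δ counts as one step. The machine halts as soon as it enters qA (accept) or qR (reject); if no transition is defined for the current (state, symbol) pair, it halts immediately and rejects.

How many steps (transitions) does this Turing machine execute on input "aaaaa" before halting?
Trace (configuration after each step, as tape_left[state]tape_right with head position):
Step 0: [q0]aaaaa (head at position 0)
Step 1: X[q1]aaaa (head 1)
Step 2: Xa[q1]aaa (head 2)
Step 3: Xaa[q1]aa (head 3)
Step 4: Xaaa[q1]a (head 4)
Step 5: Xaaaa[q1]□ (head 5)
Step 6: Xaaaa#[q2]□ (head 6)
Step 7: Xaaaa[q3]#a (head 5)
Step 8: Xaaa[q3]a#a (head 4)
Step 9: Xaa[q3]aa#a (head 3)
Step 10: Xa[q3]aaa#a (head 2)
Step 11: X[q3]aaaa#a (head 1)
Step 12: [q3]Xaaaa#a (head 0)
Step 13: a[q0]aaaa#a (head 1)
Step 14: aX[q1]aaa#a (head 2)
Step 15: aXa[q1]aa#a (head 3)
Step 16: aXaa[q1]a#a (head 4)
Step 17: aXaaa[q1]#a (head 5)
Step 18: aXaaa#[q2]a (head 6)
Step 19: aXaaa#a[q2]□ (head 7)
Step 20: aXaaa#[q3]aa (head 6)
Step 21: aXaaa[q3]#aa (head 5)
Step 22: aXaa[q3]a#aa (head 4)
Step 23: aXa[q3]aa#aa (head 3)
Step 24: aX[q3]aaa#aa (head 2)
Step 25: a[q3]Xaaa#aa (head 1)
Step 26: aa[q0]aaa#aa (head 2)
Step 27: aaX[q1]aa#aa (head 3)
Step 28: aaXa[q1]a#aa (head 4)
Step 29: aaXaa[q1]#aa (head 5)
Step 30: aaXaa#[q2]aa (head 6)
Step 31: aaXaa#a[q2]a (head 7)
Step 32: aaXaa#aa[q2]□ (head 8)
Step 33: aaXaa#a[q3]aa (head 7)
Step 34: aaXaa#[q3]aaa (head 6)
Step 35: aaXaa[q3]#aaa (head 5)
Step 36: aaXa[q3]a#aaa (head 4)
Step 37: aaX[q3]aa#aaa (head 3)
Step 38: aa[q3]Xaa#aaa (head 2)
Step 39: aaa[q0]aa#aaa (head 3)
Step 40: aaaX[q1]a#aaa (head 4)
Step 41: aaaXa[q1]#aaa (head 5)
Step 42: aaaXa#[q2]aaa (head 6)
Step 43: aaaXa#a[q2]aa (head 7)
Step 44: aaaXa#aa[q2]a (head 8)
Step 45: aaaXa#aaa[q2]□ (head 9)
Step 46: aaaXa#aa[q3]aa (head 8)
Step 47: aaaXa#a[q3]aaa (head 7)
Step 48: aaaXa#[q3]aaaa (head 6)
Step 49: aaaXa[q3]#aaaa (head 5)
Step 50: aaaX[q3]a#aaaa (head 4)
Step 51: aaa[q3]Xa#aaaa (head 3)
Step 52: aaaa[q0]a#aaaa (head 4)
Step 53: aaaaX[q1]#aaaa (head 5)
Step 54: aaaaX#[q2]aaaa (head 6)
Step 55: aaaaX#a[q2]aaa (head 7)
Step 56: aaaaX#aa[q2]aa (head 8)
Step 57: aaaaX#aaa[q2]a (head 9)
Step 58: aaaaX#aaaa[q2]□ (head 10)
Step 59: aaaaX#aaa[q3]aa (head 9)
Step 60: aaaaX#aa[q3]aaa (head 8)
Step 61: aaaaX#a[q3]aaaa (head 7)
Step 62: aaaaX#[q3]aaaaa (head 6)
Step 63: aaaaX[q3]#aaaaa (head 5)
Step 64: aaaa[q3]X#aaaaa (head 4)
Step 65: aaaaa[q0]#aaaaa (head 5)
Step 66: aaaaa#[q3]aaaaa (head 6)
Step 67: aaaaa[q3]#aaaaa (head 5)
Step 68: aaaa[q3]a#aaaaa (head 4)
Step 69: aaa[q3]aa#aaaaa (head 3)
Step 70: aa[q3]aaa#aaaaa (head 2)
Step 71: a[q3]aaaa#aaaaa (head 1)
Step 72: [q3]aaaaa#aaaaa (head 0)
Step 73: [q3]□aaaaa#aaaaa (head -1)
Step 74: □[qA]aaaaa#aaaaa (head 0)
The machine is in qA, so it halts and accepts.
Number of transitions executed: 74.

Final answer: 74 steps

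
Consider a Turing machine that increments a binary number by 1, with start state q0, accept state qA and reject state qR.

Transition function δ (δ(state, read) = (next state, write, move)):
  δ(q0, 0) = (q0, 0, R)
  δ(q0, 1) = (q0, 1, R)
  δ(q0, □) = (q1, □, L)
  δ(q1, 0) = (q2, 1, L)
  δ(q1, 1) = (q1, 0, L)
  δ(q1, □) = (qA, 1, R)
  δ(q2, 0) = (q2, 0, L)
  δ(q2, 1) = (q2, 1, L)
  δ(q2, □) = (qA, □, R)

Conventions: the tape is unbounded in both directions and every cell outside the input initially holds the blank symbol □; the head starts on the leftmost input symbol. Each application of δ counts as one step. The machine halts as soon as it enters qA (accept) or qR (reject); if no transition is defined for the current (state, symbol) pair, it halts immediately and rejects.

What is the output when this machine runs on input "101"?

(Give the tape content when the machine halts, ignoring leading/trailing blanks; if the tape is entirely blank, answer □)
Step 0: [q0]101 (head at position 0)
Step 1: δ(q0, 1) = (q0, 1, R)  ⊢  1[q0]01 (head at position 1)
Step 2: δ(q0, 0) = (q0, 0, R)  ⊢  10[q0]1 (head at position 2)
Step 3: δ(q0, 1) = (q0, 1, R)  ⊢  101[q0]□ (head at position 3)
Step 4: δ(q0, □) = (q1, □, L)  ⊢  10[q1]1□ (head at position 2)
Step 5: δ(q1, 1) = (q1, 0, L)  ⊢  1[q1]00□ (head at position 1)
Step 6: δ(q1, 0) = (q2, 1, L)  ⊢  [q2]110□ (head at position 0)
Step 7: δ(q2, 1) = (q2, 1, L)  ⊢  [q2]□110□ (head at position -1)
Step 8: δ(q2, □) = (qA, □, R)  ⊢  □[qA]110□ (head at position 0)
The machine is in qA, so it halts and accepts.
Tape content when halted (ignoring surrounding blanks): 110

Final answer: Output: 110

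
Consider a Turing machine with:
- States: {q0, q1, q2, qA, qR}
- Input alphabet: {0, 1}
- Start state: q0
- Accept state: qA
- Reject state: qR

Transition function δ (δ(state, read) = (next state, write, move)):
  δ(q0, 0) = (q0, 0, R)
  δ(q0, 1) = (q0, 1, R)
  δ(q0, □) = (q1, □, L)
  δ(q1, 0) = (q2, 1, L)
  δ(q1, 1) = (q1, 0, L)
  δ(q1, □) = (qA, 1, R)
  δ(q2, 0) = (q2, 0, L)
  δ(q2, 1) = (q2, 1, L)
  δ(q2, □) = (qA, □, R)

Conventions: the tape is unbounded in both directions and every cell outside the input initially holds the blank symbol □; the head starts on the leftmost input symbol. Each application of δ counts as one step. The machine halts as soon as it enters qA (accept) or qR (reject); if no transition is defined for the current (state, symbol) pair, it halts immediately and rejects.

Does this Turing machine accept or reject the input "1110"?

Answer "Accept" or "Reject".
Step 0: [q0]1110 (head at position 0)
Step 1: δ(q0, 1) = (q0, 1, R)  ⊢  1[q0]110 (head at position 1)
Step 2: δ(q0, 1) = (q0, 1, R)  ⊢  11[q0]10 (head at position 2)
Step 3: δ(q0, 1) = (q0, 1, R)  ⊢  111[q0]0 (head at position 3)
Step 4: δ(q0, 0) = (q0, 0, R)  ⊢  1110[q0]□ (head at position 4)
Step 5: δ(q0, □) = (q1, □, L)  ⊢  111[q1]0□ (head at position 3)
Step 6: δ(q1, 0) = (q2, 1, L)  ⊢  11[q2]11□ (head at position 2)
Step 7: δ(q2, 1) = (q2, 1, L)  ⊢  1[q2]111□ (head at position 1)
Step 8: δ(q2, 1) = (q2, 1, L)  ⊢  [q2]1111□ (head at position 0)
Step 9: δ(q2, 1) = (q2, 1, L)  ⊢  [q2]□1111□ (head at position -1)
Step 10: δ(q2, □) = (qA, □, R)  ⊢  □[qA]1111□ (head at position 0)
The machine is in qA, so it halts and accepts.

Final answer: Accept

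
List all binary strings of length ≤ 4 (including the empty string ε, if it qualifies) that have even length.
Checking every binary string of length 0 to 4:
  Length 0: accepted: ε | rejected: (none)
  Length 1: accepted: (none) | rejected: 0, 1
  Length 2: accepted: 00, 01, 10, 11 | rejected: (none)
  Length 3: accepted: (none) | rejected: 000, 001, 010, 011, 100, 101, 110, 111
  Length 4: accepted: 0000, 0001, 0010, 0011, 0100, 0101, 0110, 0111, 1000, 1001, 1010, 1011, 1100, 1101, 1110, 1111 | rejected: (none)
Total: 21 string(s).

Final answer: ε, 00, 01, 10, 11, 0000, 0001, 0010, 0011, 0100, 0101, 0110, 0111, 1000, 1001, 1010, 1011, 1100, 1101, 1110, 1111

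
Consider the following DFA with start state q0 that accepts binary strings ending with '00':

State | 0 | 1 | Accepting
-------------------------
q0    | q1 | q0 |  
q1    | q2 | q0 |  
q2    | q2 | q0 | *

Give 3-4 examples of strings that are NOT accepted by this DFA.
Any strings that end in a non-accepting state work; for example:
"1": q0 → q0; q0 is not accepting → rejected
"101": q0 → q0 → q1 → q0; q0 is not accepting → rejected
"0101": q0 → q1 → q0 → q1 → q0; q0 is not accepting → rejected
"0110": q0 → q1 → q0 → q0 → q1; q1 is not accepting → rejected

Final answer: "1", "101", "0101", "0110"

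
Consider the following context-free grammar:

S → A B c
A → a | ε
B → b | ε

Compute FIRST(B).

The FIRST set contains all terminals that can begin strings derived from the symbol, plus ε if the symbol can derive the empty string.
B → b contributes b; B → ε makes B nullable, contributing ε. FIRST(B) = {b, ε}.

Final answer: {b, ε}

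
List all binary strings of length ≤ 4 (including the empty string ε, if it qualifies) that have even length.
Checking every binary string of length 0 to 4:
  Length 0: accepted: ε | rejected: (none)
  Length 1: accepted: (none) | rejected: 0, 1
  Length 2: accepted: 00, 01, 10, 11 | rejected: (none)
  Length 3: accepted: (none) | rejected: 000, 001, 010, 011, 100, 101, 110, 111
  Length 4: accepted: 0000, 0001, 0010, 0011, 0100, 0101, 0110, 0111, 1000, 1001, 1010, 1011, 1100, 1101, 1110, 1111 | rejected: (none)
Total: 21 string(s).

Final answer: ε, 00, 01, 10, 11, 0000, 0001, 0010, 0011, 0100, 0101, 0110, 0111, 1000, 1001, 1010, 1011, 1100, 1101, 1110, 1111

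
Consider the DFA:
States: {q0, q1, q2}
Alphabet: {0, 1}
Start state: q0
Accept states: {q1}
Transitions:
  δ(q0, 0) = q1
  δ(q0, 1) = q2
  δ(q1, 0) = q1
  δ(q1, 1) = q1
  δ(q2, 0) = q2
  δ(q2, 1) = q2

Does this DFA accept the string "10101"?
Processing string "10101":
  q0 --1--> q2
  q2 --0--> q2
  q2 --1--> q2
  q2 --0--> q2
  q2 --1--> q2
Final state: q2
Accept states: {q1}
q2 is not an accept state, so the string is rejected.

Final answer: No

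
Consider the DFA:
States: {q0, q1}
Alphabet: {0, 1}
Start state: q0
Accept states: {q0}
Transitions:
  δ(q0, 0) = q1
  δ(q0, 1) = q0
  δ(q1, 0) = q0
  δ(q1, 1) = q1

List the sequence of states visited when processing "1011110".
Starting at q0
Read '1': q0 -> q0
Read '0': q0 -> q1
Read '1': q1 -> q1
Read '1': q1 -> q1
Read '1': q1 -> q1
Read '1': q1 -> q1
Read '0': q1 -> q0

Final answer: q0 -> q0 -> q1 -> q1 -> q1 -> q1 -> q1 -> q0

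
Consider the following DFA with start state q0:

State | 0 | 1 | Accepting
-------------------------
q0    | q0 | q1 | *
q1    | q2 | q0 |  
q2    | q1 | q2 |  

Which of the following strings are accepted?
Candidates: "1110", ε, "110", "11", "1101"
"1110": q0 → q1 → q0 → q1 → q2; q2 is not accepting → rejected
ε: q0; q0 is accepting → accepted
"110": q0 → q1 → q0 → q0; q0 is accepting → accepted
"11": q0 → q1 → q0; q0 is accepting → accepted
"1101": q0 → q1 → q0 → q0 → q1; q1 is not accepting → rejected

Final answer: ε, "110", "11"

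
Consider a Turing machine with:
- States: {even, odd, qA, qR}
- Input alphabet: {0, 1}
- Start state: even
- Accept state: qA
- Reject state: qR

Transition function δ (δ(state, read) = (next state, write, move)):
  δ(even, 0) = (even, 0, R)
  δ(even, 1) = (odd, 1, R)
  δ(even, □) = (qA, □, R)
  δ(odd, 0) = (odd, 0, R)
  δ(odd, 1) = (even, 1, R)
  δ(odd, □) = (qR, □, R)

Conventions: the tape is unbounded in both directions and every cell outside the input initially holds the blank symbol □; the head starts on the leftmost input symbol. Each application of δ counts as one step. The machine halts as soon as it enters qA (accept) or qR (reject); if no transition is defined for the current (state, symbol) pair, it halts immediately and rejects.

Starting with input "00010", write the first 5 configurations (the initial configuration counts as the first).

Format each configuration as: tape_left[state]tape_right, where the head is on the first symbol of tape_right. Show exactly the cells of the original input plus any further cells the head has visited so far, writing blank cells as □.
Step 0: [even]00010 (head at position 0)
Step 1: δ(even, 0) = (even, 0, R)  ⊢  0[even]0010 (head at position 1)
Step 2: δ(even, 0) = (even, 0, R)  ⊢  00[even]010 (head at position 2)
Step 3: δ(even, 0) = (even, 0, R)  ⊢  000[even]10 (head at position 3)
Step 4: δ(even, 1) = (odd, 1, R)  ⊢  0001[odd]0 (head at position 4)

Final answer: [even]00010 ⊢ 0[even]0010 ⊢ 00[even]010 ⊢ 000[even]10 ⊢ 0001[odd]0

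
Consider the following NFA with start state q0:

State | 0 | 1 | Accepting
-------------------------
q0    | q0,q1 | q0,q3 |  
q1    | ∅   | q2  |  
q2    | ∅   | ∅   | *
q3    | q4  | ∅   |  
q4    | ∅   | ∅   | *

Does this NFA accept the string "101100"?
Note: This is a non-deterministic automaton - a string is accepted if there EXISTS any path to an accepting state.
Track the set of states the NFA could be in: start {q0}
Read '1': {q0} → {q0, q3}
Read '0': {q0, q3} → {q0, q1, q4}
Read '1': {q0, q1, q4} → {q0, q2, q3}
Read '1': {q0, q2, q3} → {q0, q3}
Read '0': {q0, q3} → {q0, q1, q4}
Read '0': {q0, q1, q4} → {q0, q1}
Final set {q0, q1} contains no accepting state → rejected.

Final answer: No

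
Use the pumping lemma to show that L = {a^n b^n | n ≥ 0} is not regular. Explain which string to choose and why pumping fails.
Language: L = {a^n b^n | n ≥ 0} (equal numbers of a's followed by b's)
Step 1: Assume for contradiction that L is regular, with pumping length p.
Step 2: Choose s = a^p b^p. Then s ∈ L (it has p a's followed by p b's) and |s| ≥ p.
Step 3: Consider any decomposition s = xyz with |xy| ≤ p and |y| > 0. Since |xy| ≤ p and the first p symbols of s are all a's, y = a^k for some k with 1 ≤ k ≤ p.
Step 4: Pumping up (i = 2): xy²z = a^(p+k) b^p, which has more a's than b's, so xy²z ∉ L.
This contradicts the pumping lemma, so L is not regular.

Final answer: Choose s = a^p b^p. Since |xy| ≤ p, y = a^k with k ≥ 1. Then xy²z = a^(p+k) b^p ∉ L.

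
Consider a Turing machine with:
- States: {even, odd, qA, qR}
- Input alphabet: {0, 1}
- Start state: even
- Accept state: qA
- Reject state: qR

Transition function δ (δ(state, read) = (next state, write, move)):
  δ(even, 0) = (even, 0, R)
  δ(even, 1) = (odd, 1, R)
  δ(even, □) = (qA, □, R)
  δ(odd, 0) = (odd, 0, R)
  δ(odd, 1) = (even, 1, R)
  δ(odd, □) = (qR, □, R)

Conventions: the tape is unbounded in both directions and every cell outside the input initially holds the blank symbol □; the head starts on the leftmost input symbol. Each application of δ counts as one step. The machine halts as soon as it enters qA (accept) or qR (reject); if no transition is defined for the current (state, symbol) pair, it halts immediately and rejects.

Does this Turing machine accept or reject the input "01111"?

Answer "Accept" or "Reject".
Step 0: [even]01111 (head at position 0)
Step 1: δ(even, 0) = (even, 0, R)  ⊢  0[even]1111 (head at position 1)
Step 2: δ(even, 1) = (odd, 1, R)  ⊢  01[odd]111 (head at position 2)
Step 3: δ(odd, 1) = (even, 1, R)  ⊢  011[even]11 (head at position 3)
Step 4: δ(even, 1) = (odd, 1, R)  ⊢  0111[odd]1 (head at position 4)
Step 5: δ(odd, 1) = (even, 1, R)  ⊢  01111[even]□ (head at position 5)
Step 6: δ(even, □) = (qA, □, R)  ⊢  01111□[qA]□ (head at position 6)
The machine is in qA, so it halts and accepts.

Final answer: Accept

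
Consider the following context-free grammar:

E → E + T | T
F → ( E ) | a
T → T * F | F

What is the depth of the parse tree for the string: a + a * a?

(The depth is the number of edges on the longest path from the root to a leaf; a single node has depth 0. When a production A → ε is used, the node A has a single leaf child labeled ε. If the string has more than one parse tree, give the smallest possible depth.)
The grammar is unambiguous; the parse tree of a + a * a is:
E → E + T at the root (depth 0).
  Left E (depth 1) → T (2) → F (3) → a (4).
  Right T (depth 1) → T * F; that T (2) → F (3) → a (4); F (2) → a (3).
The longest root-to-leaf paths have 4 edges.
Depth = 4.

Final answer: 4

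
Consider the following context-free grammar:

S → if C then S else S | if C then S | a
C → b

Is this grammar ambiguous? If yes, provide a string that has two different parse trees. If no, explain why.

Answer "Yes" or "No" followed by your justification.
The 'dangling else' can attach to either if. Two leftmost derivations of  if b then if b then a else a:
  (1) S ⇒ if C then S else S ⇒ if b then S else S ⇒ if b then if C then S else S ⇒ if b then if b then S else S ⇒ if b then if b then a else S ⇒ if b then if b then a else a   (else belongs to the outer if)
  (2) S ⇒ if C then S ⇒ if b then S ⇒ if b then if C then S else S ⇒ if b then if b then S else S ⇒ if b then if b then a else S ⇒ if b then if b then a else a   (else belongs to the inner if)
Two distinct parse trees for the same string, so the grammar is ambiguous.

Final answer: Yes - the string 'if b then if b then a else a' has two distinct leftmost derivations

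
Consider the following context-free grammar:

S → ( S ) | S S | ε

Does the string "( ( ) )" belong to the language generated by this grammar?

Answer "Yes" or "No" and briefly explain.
A derivation exists: S ⇒ ( S ) ⇒ ( ( S ) ) ⇒ ( ( ) ) (using S → ( S ) twice, then S → ε).

Final answer: Yes - a valid derivation exists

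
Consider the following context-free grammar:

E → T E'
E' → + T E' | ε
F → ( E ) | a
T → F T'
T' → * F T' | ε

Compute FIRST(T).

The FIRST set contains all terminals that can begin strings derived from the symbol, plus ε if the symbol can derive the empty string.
FIRST(F): F → ( E ) contributes '(' and F → a contributes 'a', so FIRST(F) = {(, a}. F is not nullable.
FIRST(T): T → F T' begins with F, and F is not nullable, so FIRST(T) = FIRST(F) = {(, a}.

Final answer: {(, a}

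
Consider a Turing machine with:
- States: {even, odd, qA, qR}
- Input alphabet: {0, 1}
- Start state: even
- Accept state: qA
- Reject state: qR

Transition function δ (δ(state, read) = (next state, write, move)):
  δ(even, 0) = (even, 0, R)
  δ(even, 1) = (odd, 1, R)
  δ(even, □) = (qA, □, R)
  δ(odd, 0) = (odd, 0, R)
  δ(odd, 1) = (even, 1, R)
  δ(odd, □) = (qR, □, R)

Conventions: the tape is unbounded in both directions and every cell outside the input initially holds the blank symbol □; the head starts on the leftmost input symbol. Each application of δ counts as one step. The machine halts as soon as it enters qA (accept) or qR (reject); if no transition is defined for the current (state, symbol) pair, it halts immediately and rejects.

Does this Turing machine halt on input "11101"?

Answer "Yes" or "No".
Step 0: [even]11101 (head at position 0)
Step 1: δ(even, 1) = (odd, 1, R)  ⊢  1[odd]1101 (head at position 1)
Step 2: δ(odd, 1) = (even, 1, R)  ⊢  11[even]101 (head at position 2)
Step 3: δ(even, 1) = (odd, 1, R)  ⊢  111[odd]01 (head at position 3)
Step 4: δ(odd, 0) = (odd, 0, R)  ⊢  1110[odd]1 (head at position 4)
Step 5: δ(odd, 1) = (even, 1, R)  ⊢  11101[even]□ (head at position 5)
Step 6: δ(even, □) = (qA, □, R)  ⊢  11101□[qA]□ (head at position 6)
The machine is in qA, so it halts and accepts.
It halts after 6 steps.

Final answer: Yes - halts after 6 steps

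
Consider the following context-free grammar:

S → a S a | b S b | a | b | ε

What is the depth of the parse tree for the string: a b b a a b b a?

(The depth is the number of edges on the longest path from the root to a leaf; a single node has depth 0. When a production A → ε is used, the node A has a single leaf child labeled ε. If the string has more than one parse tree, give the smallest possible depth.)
The string has even length 8, so its (unique) parse tree peels off matching outer symbols: S → a S a, S → b S b, S → b S b, S → a S a, and finally S → ε for the empty middle.
The S nodes are at depths 0..4; the ε leaf under the innermost S is at depth 5 (terminal leaves are at depths 1..4).
Depth = 5.

Final answer: 5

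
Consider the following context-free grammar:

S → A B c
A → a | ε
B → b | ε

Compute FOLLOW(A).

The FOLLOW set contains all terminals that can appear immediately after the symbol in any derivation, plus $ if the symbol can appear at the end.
A occurs in S → A B c followed by B c. Add FIRST(B) minus ε = {b}; B is nullable (B → ε), so what follows B can also follow A: the terminal c. FOLLOW(A) = {b, c}.

Final answer: {b, c}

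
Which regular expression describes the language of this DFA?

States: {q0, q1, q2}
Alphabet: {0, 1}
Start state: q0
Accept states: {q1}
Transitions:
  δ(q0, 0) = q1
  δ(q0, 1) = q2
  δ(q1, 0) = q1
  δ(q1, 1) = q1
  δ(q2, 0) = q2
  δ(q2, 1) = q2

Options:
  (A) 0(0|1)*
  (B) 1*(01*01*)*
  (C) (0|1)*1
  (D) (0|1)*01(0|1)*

Testing sample strings against the DFA:
  '10001' -> rejected
  '100' -> rejected
  '100' -> rejected
  '01' -> accepted
Checking each option for a counterexample:
  (A) 0(0|1)*: agrees with the DFA on all strings of length ≤ 4
  (B) 1*(01*01*)*: ε is rejected by the DFA but matches the regex → eliminated
  (C) (0|1)*1: '0' is accepted by the DFA but does not match the regex → eliminated
  (D) (0|1)*01(0|1)*: '0' is accepted by the DFA but does not match the regex → eliminated
Only (A) 0(0|1)* is consistent with the DFA.

Final answer: (A) 0(0|1)*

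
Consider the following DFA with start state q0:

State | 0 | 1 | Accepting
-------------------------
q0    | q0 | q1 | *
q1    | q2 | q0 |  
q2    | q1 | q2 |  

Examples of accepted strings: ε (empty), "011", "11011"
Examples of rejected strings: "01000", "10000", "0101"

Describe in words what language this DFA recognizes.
binary numbers divisible by 3 (treating the string as a binary integer; leading zeros allowed, the empty string counts as 0)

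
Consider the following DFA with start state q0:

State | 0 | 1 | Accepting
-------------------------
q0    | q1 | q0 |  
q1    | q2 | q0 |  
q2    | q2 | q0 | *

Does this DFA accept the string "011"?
Start in q0.
Read '0': q0 → q1
Read '1': q1 → q0
Read '1': q0 → q0
Final state q0 is not accepting, so the string is rejected.

Final answer: No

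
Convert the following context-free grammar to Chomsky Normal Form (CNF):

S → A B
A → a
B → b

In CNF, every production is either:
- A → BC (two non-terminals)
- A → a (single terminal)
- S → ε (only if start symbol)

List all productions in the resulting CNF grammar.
The grammar has no ε-productions or unit productions to eliminate.
S → A B is already in CNF (two non-terminals) – keep it.
A → a is already in CNF (single terminal) – keep it.
B → b is already in CNF (single terminal) – keep it.
Resulting CNF grammar (3 productions): A → a; B → b; S → A B

Final answer: A → a; B → b; S → A B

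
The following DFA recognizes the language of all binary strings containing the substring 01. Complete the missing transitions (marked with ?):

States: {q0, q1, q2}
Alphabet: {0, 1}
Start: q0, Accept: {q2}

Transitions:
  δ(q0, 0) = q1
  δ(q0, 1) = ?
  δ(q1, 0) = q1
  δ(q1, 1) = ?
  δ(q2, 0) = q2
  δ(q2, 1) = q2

What each state remembers (consistent with the given transitions and accept states):
  q0: 01 not seen yet and the last symbol was not 0
  q1: 01 not seen yet and the last symbol was 0
  q2: the substring 01 has already been seen
Filling in the missing entries:
  δ(q0, 1): in q0 (01 not seen yet and the last symbol was not 0), after reading 1 we have: 01 not seen yet and the last symbol was not 0 → q0
  δ(q1, 1): in q1 (01 not seen yet and the last symbol was 0), after reading 1 we have: the substring 01 has already been seen → q2

Final answer: δ(q0, 1) = q0; δ(q1, 1) = q2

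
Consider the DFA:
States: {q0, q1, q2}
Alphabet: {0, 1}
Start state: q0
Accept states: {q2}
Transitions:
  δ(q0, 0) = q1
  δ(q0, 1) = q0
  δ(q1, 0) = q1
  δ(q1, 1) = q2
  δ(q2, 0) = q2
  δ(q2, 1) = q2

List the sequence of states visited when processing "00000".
Starting at q0
Read '0': q0 -> q1
Read '0': q1 -> q1
Read '0': q1 -> q1
Read '0': q1 -> q1
Read '0': q1 -> q1

Final answer: q0 -> q1 -> q1 -> q1 -> q1 -> q1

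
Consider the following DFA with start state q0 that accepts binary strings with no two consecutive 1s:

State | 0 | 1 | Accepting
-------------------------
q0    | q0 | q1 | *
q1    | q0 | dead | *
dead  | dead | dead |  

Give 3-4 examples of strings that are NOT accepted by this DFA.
Any strings that end in a non-accepting state work; for example:
"11": q0 → q1 → dead; dead is not accepting → rejected
"111": q0 → q1 → dead → dead; dead is not accepting → rejected
"0011": q0 → q0 → q0 → q1 → dead; dead is not accepting → rejected
"0110": q0 → q0 → q1 → dead → dead; dead is not accepting → rejected

Final answer: "11", "111", "0011", "0110"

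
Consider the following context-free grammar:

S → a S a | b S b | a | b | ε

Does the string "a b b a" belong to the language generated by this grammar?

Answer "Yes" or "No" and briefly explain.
A derivation exists: S ⇒ a S a ⇒ a b S b a ⇒ a b b a (using S → a S a, S → b S b, then S → ε).

Final answer: Yes - a valid derivation exists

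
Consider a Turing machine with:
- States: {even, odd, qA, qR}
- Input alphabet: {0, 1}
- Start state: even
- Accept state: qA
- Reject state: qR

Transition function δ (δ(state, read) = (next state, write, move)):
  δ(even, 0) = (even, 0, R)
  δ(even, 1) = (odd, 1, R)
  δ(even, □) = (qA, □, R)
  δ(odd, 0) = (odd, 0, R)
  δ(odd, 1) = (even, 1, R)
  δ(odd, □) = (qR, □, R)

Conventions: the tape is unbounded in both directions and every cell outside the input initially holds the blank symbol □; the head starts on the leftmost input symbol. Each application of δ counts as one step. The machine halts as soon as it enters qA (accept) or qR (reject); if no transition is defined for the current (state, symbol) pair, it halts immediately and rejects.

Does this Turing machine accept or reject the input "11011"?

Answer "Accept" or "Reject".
Step 0: [even]11011 (head at position 0)
Step 1: δ(even, 1) = (odd, 1, R)  ⊢  1[odd]1011 (head at position 1)
Step 2: δ(odd, 1) = (even, 1, R)  ⊢  11[even]011 (head at position 2)
Step 3: δ(even, 0) = (even, 0, R)  ⊢  110[even]11 (head at position 3)
Step 4: δ(even, 1) = (odd, 1, R)  ⊢  1101[odd]1 (head at position 4)
Step 5: δ(odd, 1) = (even, 1, R)  ⊢  11011[even]□ (head at position 5)
Step 6: δ(even, □) = (qA, □, R)  ⊢  11011□[qA]□ (head at position 6)
The machine is in qA, so it halts and accepts.

Final answer: Accept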